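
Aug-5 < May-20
False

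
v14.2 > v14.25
False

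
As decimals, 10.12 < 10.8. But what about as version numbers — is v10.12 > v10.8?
True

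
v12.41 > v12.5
True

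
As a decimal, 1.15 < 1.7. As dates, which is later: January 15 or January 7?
January 15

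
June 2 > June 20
False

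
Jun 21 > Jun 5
True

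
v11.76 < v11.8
False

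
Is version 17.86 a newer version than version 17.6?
Yes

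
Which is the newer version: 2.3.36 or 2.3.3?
2.3.36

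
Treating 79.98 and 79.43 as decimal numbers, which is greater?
79.98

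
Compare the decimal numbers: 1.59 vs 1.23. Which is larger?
1.59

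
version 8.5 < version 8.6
True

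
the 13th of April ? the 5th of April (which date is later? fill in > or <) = >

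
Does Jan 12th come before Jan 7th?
No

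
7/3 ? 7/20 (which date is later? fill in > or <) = <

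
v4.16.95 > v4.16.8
True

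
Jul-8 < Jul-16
True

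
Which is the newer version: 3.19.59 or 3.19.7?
3.19.59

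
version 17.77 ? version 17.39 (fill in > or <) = >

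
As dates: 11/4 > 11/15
False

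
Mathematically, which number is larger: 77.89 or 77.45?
77.89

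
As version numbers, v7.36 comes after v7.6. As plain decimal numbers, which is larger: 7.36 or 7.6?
7.6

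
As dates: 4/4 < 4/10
True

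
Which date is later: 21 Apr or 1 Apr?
21 Apr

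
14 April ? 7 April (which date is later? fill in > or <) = >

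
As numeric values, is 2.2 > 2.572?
False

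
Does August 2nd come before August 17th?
Yes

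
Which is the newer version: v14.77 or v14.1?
v14.77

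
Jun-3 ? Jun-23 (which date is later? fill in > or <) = <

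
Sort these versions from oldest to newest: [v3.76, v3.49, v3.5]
[v3.5, v3.49, v3.76]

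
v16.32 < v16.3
False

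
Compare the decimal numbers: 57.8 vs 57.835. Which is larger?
57.835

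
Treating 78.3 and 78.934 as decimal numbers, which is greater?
78.934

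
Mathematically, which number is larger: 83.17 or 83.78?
83.78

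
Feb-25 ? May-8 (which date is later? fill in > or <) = <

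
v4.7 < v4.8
True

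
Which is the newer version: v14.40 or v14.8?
v14.40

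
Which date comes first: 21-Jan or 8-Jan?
8-Jan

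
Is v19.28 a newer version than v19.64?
No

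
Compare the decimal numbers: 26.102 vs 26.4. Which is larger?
26.4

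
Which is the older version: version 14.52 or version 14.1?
version 14.1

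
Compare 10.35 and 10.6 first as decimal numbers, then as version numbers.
As decimals: 10.35 < 10.6. As versions: v10.35 > v10.6 (minor version 35 > 6).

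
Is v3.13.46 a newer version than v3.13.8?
Yes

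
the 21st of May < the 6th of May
False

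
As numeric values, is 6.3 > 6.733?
False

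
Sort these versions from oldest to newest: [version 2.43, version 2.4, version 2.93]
[version 2.4, version 2.43, version 2.93]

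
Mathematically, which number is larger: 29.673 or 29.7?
29.7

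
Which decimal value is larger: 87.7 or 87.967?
87.967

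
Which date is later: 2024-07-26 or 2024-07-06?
2024-07-26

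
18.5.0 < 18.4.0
False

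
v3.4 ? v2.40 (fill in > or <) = >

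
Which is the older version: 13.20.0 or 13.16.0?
13.16.0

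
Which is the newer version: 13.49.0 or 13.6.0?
13.49.0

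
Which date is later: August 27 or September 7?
September 7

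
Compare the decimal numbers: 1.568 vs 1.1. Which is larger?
1.568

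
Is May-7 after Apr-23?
Yes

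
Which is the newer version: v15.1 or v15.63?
v15.63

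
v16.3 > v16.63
False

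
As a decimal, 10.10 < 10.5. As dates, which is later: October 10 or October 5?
October 10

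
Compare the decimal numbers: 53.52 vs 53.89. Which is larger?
53.89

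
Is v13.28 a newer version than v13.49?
No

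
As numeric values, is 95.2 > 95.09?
True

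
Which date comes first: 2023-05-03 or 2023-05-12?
2023-05-03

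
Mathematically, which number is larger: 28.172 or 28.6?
28.6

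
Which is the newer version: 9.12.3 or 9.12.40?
9.12.40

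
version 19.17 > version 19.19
False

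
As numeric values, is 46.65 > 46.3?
True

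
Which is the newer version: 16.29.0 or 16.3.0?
16.29.0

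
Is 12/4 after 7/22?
Yes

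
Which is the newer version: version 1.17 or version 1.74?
version 1.74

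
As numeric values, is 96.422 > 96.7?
False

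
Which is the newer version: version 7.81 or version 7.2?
version 7.81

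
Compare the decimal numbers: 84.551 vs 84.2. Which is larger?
84.551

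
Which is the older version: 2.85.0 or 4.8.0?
2.85.0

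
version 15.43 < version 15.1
False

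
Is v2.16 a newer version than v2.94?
No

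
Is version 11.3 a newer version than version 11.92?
No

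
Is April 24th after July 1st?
No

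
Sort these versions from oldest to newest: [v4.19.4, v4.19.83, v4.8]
[v4.8, v4.19.4, v4.19.83]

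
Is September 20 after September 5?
Yes. Day 20 comes after day 5 in September — this is a date comparison, not a decimal one (the decimal 9.20 would be smaller than 9.5).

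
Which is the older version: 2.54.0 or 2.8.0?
2.8.0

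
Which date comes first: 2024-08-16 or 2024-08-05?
2024-08-05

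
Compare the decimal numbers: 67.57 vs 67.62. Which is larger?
67.62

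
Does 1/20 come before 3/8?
Yes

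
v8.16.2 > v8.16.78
False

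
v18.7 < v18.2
False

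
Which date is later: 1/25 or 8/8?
8/8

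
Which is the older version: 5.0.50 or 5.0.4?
5.0.4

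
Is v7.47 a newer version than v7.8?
Yes. Version numbers are compared segment by segment as integers, not as decimals: minor version 47 > 8, so v7.47 > v7.8 (even though the decimal 7.47 < 7.8).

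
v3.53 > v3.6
True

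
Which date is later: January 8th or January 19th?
January 19th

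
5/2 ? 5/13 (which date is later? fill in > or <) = <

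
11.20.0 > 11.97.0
False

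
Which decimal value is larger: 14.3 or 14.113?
14.3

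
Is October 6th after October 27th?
No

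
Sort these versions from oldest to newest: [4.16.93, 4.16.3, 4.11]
[4.11, 4.16.3, 4.16.93]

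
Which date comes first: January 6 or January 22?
January 6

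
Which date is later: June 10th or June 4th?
June 10th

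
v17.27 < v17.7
False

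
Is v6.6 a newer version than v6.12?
No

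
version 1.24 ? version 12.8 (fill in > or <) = <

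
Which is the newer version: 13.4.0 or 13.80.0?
13.80.0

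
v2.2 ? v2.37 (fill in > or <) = <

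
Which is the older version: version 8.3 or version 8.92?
version 8.3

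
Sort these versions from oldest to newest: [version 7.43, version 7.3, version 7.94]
[version 7.3, version 7.43, version 7.94]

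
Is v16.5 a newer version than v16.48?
No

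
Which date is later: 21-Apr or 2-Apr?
21-Apr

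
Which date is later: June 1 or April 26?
June 1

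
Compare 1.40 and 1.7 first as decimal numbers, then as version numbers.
As decimals: 1.40 < 1.7. As versions: v1.40 > v1.7 (minor version 40 > 7).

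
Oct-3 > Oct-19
False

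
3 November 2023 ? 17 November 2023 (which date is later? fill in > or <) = <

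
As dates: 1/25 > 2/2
False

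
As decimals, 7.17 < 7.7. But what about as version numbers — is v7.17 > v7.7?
True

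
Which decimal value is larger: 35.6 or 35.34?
35.6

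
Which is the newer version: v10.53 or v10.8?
v10.53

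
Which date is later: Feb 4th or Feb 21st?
Feb 21st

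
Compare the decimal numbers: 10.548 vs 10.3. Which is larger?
10.548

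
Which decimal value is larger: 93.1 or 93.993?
93.993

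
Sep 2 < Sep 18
True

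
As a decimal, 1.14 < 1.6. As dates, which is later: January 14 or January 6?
January 14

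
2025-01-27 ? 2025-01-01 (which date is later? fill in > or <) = >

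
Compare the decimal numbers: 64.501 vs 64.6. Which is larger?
64.6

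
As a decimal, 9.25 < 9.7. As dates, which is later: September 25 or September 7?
September 25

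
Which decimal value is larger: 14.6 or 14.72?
14.72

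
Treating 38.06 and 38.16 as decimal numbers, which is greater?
38.16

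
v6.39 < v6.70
True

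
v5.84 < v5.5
False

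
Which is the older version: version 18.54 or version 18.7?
version 18.7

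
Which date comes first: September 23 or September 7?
September 7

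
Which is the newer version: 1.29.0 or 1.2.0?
1.29.0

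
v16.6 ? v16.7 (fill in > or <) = <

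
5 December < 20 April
False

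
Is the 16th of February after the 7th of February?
Yes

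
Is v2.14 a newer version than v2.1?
Yes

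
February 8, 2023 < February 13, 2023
True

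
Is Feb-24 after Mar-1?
No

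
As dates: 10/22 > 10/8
True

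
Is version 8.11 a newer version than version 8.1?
Yes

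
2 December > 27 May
True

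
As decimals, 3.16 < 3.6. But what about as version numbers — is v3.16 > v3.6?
True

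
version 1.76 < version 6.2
True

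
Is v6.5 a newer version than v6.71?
No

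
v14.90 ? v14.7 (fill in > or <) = >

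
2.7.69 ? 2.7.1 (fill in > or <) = >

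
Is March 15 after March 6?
Yes. Day 15 comes after day 6 in March — this is a date comparison, not a decimal one (the decimal 3.15 would be smaller than 3.6).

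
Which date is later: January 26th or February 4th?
February 4th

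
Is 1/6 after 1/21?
No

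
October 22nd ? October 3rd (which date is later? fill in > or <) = >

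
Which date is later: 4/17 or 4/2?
4/17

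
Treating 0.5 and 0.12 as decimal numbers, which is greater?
0.5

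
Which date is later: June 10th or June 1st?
June 10th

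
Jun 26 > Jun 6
True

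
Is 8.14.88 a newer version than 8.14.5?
Yes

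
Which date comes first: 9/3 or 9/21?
9/3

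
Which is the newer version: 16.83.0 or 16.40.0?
16.83.0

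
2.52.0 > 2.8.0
True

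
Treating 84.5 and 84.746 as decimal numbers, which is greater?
84.746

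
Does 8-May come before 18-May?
Yes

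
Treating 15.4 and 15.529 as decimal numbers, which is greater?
15.529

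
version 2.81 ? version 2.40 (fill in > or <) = >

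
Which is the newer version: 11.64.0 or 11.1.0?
11.64.0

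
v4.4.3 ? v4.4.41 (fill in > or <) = <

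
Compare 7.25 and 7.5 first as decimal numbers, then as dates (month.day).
As decimals: 7.25 < 7.5. As dates: 7/25 is later than 7/5 (day 25 > day 5).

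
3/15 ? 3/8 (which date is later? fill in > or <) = >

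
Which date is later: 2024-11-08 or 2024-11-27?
2024-11-27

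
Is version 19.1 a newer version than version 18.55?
Yes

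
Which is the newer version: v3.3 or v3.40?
v3.40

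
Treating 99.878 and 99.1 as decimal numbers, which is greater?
99.878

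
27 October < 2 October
False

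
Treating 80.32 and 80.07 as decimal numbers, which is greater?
80.32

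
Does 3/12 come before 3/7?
No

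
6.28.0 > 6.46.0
False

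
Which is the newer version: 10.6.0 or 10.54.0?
10.54.0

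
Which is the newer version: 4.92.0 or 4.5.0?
4.92.0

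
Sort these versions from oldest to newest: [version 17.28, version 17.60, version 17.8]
[version 17.8, version 17.28, version 17.60]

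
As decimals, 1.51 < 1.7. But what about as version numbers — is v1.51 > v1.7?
True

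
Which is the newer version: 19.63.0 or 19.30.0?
19.63.0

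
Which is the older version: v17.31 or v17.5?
v17.5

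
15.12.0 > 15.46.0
False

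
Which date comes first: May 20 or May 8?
May 8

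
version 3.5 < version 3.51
True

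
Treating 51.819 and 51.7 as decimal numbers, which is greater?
51.819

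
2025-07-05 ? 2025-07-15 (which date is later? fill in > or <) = <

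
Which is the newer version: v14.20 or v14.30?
v14.30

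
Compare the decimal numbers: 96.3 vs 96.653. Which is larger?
96.653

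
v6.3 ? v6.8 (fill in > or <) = <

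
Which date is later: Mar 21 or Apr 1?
Apr 1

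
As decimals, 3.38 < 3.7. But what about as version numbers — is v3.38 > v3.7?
True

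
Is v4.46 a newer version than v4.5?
Yes. Version numbers are compared segment by segment as integers, not as decimals: minor version 46 > 5, so v4.46 > v4.5 (even though the decimal 4.46 < 4.5).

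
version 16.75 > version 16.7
True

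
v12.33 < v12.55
True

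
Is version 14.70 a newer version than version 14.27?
Yes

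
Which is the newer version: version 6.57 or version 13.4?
version 13.4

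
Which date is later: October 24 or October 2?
October 24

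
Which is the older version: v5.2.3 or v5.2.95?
v5.2.3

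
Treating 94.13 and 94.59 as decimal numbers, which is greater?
94.59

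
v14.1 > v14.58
False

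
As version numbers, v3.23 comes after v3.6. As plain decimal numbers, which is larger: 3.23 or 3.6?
3.6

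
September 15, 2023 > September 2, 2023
True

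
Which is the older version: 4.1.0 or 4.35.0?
4.1.0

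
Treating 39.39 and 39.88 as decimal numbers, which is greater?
39.88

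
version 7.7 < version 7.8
True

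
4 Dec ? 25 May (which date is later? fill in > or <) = >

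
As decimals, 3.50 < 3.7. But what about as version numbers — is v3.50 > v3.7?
True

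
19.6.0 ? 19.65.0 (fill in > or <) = <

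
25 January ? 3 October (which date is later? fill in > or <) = <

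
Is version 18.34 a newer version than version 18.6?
Yes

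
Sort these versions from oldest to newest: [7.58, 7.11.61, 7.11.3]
[7.11.3, 7.11.61, 7.58]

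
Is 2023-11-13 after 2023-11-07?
Yes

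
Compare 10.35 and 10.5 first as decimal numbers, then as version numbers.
As decimals: 10.35 < 10.5. As versions: v10.35 > v10.5 (minor version 35 > 5).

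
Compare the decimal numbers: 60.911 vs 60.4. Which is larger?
60.911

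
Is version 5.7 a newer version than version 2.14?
Yes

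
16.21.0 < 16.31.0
True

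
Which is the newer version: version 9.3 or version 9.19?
version 9.19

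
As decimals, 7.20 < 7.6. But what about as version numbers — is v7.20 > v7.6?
True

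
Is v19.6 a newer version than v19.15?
No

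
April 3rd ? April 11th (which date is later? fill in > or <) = <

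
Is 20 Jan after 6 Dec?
No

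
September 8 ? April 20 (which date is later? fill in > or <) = >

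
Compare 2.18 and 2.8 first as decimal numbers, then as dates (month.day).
As decimals: 2.18 < 2.8. As dates: 2/18 is later than 2/8 (day 18 > day 8).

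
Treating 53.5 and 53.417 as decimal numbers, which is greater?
53.5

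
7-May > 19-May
False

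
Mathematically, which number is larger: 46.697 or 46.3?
46.697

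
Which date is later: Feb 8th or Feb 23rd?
Feb 23rd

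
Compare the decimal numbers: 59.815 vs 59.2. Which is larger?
59.815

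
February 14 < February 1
False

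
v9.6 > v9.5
True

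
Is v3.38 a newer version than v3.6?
Yes. Version numbers are compared segment by segment as integers, not as decimals: minor version 38 > 6, so v3.38 > v3.6 (even though the decimal 3.38 < 3.6).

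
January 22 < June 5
True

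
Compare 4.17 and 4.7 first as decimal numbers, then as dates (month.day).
As decimals: 4.17 < 4.7. As dates: 4/17 is later than 4/7 (day 17 > day 7).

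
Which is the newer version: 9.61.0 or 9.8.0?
9.61.0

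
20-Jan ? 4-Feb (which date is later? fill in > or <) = <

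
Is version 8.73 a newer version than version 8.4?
Yes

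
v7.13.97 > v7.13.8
True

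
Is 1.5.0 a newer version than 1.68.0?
No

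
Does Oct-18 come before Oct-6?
No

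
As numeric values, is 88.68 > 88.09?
True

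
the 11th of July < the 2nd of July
False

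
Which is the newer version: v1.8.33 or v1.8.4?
v1.8.33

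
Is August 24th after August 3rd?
Yes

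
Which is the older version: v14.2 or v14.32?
v14.2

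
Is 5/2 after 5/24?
No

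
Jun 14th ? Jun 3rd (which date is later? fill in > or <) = >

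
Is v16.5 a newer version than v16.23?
No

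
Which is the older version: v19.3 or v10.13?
v10.13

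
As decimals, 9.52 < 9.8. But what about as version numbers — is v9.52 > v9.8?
True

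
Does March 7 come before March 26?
Yes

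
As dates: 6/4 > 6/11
False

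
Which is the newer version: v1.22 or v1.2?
v1.22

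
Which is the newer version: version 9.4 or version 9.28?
version 9.28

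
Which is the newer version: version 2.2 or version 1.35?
version 2.2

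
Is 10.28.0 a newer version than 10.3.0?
Yes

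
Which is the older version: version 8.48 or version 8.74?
version 8.48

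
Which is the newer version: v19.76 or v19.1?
v19.76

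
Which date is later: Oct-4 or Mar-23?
Oct-4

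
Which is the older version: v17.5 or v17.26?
v17.5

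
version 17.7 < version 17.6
False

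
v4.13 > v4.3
True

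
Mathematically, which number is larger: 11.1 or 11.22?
11.22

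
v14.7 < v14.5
False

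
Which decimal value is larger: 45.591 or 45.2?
45.591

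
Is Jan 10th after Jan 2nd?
Yes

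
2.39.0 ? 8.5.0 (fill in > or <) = <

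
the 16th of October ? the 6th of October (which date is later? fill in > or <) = >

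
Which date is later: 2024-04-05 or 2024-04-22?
2024-04-22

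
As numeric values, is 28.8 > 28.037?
True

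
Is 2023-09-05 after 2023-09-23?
No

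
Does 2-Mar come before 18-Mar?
Yes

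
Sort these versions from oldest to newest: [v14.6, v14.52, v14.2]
[v14.2, v14.6, v14.52]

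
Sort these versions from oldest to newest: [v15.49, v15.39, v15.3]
[v15.3, v15.39, v15.49]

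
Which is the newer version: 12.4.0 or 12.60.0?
12.60.0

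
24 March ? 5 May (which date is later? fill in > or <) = <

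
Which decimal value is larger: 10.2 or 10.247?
10.247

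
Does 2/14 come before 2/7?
No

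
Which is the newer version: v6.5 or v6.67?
v6.67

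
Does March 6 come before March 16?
Yes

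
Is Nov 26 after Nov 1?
Yes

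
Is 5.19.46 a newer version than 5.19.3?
Yes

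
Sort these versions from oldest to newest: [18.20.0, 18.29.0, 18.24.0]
[18.20.0, 18.24.0, 18.29.0]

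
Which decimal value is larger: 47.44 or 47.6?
47.6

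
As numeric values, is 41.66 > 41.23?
True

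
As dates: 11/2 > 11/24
False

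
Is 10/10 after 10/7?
Yes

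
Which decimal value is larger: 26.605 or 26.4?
26.605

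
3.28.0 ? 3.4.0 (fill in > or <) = >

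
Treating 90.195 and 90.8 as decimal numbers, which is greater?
90.8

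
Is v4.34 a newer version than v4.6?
Yes. Version numbers are compared segment by segment as integers, not as decimals: minor version 34 > 6, so v4.34 > v4.6 (even though the decimal 4.34 < 4.6).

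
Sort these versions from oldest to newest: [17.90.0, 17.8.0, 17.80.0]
[17.8.0, 17.80.0, 17.90.0]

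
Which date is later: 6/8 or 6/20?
6/20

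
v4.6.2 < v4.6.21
True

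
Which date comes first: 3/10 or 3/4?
3/4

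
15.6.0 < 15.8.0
True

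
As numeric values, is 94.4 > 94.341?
True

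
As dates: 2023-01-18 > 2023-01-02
True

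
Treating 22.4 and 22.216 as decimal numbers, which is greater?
22.4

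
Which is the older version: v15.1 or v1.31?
v1.31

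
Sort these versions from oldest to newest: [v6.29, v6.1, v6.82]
[v6.1, v6.29, v6.82]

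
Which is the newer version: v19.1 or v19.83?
v19.83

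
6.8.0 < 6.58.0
True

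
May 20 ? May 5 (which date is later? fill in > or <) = >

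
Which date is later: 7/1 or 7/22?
7/22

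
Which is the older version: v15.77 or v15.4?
v15.4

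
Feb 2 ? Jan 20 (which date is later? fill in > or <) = >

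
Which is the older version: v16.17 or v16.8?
v16.8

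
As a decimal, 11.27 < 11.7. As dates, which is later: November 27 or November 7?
November 27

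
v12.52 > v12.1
True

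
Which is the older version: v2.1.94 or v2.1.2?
v2.1.2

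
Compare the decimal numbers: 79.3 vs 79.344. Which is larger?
79.344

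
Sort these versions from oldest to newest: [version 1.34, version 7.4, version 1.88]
[version 1.34, version 1.88, version 7.4]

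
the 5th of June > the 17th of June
False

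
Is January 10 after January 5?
Yes. Day 10 comes after day 5 in January — this is a date comparison, not a decimal one (the decimal 1.10 would be smaller than 1.5).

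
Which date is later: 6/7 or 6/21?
6/21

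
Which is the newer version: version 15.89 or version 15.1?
version 15.89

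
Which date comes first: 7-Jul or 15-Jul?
7-Jul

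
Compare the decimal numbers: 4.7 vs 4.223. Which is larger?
4.7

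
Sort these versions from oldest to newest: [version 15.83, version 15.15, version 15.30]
[version 15.15, version 15.30, version 15.83]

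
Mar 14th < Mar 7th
False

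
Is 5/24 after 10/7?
No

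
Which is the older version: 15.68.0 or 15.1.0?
15.1.0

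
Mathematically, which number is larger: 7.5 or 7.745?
7.745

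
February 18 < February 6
False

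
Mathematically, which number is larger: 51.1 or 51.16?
51.16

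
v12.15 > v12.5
True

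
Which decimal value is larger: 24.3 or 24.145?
24.3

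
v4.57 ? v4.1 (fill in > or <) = >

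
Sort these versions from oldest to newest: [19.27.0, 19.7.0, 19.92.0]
[19.7.0, 19.27.0, 19.92.0]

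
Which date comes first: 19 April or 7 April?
7 April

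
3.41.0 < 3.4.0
False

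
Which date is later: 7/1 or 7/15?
7/15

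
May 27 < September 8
True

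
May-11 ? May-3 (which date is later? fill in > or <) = >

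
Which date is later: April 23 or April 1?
April 23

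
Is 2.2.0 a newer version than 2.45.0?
No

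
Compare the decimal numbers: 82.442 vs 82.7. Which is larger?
82.7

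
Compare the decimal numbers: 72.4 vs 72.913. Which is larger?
72.913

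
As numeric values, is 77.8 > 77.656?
True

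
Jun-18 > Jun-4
True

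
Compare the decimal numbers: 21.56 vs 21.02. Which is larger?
21.56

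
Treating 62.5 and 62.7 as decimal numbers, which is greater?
62.7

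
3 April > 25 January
True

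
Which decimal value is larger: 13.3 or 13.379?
13.379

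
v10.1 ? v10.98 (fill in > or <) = <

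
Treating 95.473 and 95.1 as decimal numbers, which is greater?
95.473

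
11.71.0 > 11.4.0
True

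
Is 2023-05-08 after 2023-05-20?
No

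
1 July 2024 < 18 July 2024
True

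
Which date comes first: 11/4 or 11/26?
11/4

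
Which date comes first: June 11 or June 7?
June 7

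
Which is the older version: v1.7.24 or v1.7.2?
v1.7.2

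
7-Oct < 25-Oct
True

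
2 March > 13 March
False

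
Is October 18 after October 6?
Yes. Day 18 comes after day 6 in October — this is a date comparison, not a decimal one (the decimal 10.18 would be smaller than 10.6).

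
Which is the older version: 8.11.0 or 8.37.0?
8.11.0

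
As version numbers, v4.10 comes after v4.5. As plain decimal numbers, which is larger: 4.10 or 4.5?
4.5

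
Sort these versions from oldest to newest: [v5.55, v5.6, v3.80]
[v3.80, v5.6, v5.55]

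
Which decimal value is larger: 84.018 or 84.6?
84.6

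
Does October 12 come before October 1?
No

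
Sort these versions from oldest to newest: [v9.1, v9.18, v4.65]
[v4.65, v9.1, v9.18]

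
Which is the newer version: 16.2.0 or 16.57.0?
16.57.0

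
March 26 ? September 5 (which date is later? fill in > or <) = <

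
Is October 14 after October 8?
Yes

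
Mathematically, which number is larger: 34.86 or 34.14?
34.86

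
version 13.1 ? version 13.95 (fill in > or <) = <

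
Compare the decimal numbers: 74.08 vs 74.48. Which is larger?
74.48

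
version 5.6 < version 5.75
True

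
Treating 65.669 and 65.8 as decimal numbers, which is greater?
65.8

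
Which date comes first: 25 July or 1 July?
1 July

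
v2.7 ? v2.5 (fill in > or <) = >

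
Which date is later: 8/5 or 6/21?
8/5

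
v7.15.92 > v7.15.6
True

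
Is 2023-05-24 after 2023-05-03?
Yes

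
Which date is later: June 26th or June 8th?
June 26th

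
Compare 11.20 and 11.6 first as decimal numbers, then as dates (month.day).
As decimals: 11.20 < 11.6. As dates: 11/20 is later than 11/6 (day 20 > day 6).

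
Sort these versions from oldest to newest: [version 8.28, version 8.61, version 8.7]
[version 8.7, version 8.28, version 8.61]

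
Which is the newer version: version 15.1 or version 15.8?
version 15.8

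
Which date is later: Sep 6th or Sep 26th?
Sep 26th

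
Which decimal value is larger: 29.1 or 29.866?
29.866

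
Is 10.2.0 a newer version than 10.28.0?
No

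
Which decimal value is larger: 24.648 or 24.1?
24.648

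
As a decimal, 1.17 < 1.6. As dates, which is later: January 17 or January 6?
January 17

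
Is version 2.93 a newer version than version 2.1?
Yes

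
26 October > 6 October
True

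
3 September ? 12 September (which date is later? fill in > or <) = <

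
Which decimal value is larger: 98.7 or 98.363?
98.7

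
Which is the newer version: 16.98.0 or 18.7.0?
18.7.0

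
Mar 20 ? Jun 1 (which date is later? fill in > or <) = <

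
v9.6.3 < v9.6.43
True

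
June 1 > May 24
True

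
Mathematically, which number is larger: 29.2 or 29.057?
29.2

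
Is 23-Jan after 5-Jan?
Yes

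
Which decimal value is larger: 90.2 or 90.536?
90.536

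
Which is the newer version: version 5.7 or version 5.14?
version 5.14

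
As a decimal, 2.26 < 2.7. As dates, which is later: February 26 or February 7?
February 26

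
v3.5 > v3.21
False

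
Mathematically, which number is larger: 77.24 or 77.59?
77.59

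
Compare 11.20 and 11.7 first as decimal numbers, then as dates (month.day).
As decimals: 11.20 < 11.7. As dates: 11/20 is later than 11/7 (day 20 > day 7).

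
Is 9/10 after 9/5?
Yes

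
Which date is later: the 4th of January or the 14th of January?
the 14th of January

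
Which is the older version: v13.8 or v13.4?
v13.4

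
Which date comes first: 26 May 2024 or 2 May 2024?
2 May 2024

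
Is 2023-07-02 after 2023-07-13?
No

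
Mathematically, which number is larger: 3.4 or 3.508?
3.508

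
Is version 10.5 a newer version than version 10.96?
No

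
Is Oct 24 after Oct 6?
Yes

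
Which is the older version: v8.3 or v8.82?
v8.3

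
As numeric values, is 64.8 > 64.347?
True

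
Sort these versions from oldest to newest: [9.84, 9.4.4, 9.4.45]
[9.4.4, 9.4.45, 9.84]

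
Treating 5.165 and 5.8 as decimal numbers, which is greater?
5.8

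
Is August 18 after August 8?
Yes. Day 18 comes after day 8 in August — this is a date comparison, not a decimal one (the decimal 8.18 would be smaller than 8.8).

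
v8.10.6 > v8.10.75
False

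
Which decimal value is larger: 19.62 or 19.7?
19.7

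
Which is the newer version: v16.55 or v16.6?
v16.55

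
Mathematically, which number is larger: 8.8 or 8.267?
8.8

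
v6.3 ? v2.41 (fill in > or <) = >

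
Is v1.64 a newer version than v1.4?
Yes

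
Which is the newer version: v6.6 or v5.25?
v6.6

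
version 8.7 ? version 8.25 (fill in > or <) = <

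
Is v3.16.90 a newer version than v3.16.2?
Yes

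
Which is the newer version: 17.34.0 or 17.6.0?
17.34.0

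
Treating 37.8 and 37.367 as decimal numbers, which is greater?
37.8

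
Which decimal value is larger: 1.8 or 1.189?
1.8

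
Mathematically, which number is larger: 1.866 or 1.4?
1.866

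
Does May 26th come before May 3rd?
No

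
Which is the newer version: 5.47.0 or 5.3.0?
5.47.0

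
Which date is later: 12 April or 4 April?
12 April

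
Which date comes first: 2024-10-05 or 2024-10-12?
2024-10-05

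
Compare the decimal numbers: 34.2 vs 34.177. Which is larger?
34.2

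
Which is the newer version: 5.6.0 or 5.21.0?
5.21.0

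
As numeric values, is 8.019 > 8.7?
False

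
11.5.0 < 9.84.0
False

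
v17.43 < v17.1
False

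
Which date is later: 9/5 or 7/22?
9/5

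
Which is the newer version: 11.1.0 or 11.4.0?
11.4.0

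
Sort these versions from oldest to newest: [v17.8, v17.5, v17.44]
[v17.5, v17.8, v17.44]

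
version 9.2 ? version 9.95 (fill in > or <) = <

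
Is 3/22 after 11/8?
No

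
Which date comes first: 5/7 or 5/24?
5/7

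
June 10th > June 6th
True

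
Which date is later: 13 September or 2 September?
13 September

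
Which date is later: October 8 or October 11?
October 11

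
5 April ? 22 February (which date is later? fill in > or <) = >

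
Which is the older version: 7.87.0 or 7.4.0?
7.4.0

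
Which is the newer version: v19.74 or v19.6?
v19.74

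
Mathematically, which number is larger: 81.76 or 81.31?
81.76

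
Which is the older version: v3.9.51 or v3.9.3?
v3.9.3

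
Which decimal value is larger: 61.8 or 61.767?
61.8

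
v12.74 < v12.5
False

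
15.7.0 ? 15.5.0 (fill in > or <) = >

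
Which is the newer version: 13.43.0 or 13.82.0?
13.82.0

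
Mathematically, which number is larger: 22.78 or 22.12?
22.78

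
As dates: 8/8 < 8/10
True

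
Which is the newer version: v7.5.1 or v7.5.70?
v7.5.70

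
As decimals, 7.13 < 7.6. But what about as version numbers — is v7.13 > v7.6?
True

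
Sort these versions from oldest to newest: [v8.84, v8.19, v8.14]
[v8.14, v8.19, v8.84]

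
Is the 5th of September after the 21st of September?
No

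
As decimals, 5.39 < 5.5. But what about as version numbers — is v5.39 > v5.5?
True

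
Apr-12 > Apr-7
True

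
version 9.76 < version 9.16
False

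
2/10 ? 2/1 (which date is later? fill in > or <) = >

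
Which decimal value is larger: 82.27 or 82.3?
82.3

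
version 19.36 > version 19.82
False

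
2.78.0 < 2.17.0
False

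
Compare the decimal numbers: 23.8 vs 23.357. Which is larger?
23.8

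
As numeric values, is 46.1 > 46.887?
False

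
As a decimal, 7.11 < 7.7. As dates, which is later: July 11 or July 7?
July 11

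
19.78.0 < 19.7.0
False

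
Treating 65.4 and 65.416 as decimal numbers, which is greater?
65.416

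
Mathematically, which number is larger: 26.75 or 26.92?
26.92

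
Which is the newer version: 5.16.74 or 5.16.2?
5.16.74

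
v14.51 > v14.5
True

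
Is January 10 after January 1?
Yes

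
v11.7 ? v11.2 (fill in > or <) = >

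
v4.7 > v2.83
True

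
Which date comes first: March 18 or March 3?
March 3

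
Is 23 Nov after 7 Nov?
Yes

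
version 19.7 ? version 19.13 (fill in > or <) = <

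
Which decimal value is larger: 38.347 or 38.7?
38.7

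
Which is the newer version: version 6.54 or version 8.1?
version 8.1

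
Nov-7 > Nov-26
False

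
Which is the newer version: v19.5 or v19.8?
v19.8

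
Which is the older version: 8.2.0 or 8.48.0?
8.2.0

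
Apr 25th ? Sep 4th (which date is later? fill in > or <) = <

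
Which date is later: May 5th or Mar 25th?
May 5th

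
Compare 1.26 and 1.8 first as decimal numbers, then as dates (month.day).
As decimals: 1.26 < 1.8. As dates: 1/26 is later than 1/8 (day 26 > day 8).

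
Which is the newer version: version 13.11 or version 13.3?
version 13.11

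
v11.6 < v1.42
False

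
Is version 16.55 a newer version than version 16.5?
Yes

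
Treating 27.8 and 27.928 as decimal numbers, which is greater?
27.928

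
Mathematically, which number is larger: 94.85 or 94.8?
94.85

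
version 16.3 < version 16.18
True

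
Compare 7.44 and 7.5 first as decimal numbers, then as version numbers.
As decimals: 7.44 < 7.5. As versions: v7.44 > v7.5 (minor version 44 > 5).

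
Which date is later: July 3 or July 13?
July 13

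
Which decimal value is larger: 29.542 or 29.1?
29.542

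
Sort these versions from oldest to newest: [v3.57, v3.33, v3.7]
[v3.7, v3.33, v3.57]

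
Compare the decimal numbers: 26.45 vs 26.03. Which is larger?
26.45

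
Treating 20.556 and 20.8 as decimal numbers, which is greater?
20.8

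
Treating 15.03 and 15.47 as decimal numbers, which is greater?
15.47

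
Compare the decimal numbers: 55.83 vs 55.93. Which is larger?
55.93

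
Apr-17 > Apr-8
True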